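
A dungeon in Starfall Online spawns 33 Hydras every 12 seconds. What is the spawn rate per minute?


Spawns per minute = count * (60 / interval)
= 33 * (60 / 12)
= 33 * 5.0
= 165.0

165.0 per minute


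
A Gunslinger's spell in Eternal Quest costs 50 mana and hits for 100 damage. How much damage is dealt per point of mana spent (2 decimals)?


Efficiency = damage / mana
= 100 / 50
= 2.00

2.00 dmg/mana


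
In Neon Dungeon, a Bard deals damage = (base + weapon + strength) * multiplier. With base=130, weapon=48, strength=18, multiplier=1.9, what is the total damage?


Sum base + weapon + str = 130 + 48 + 18 = 196
Multiply by 1.9:
196 * 1.9 = 372.4

372.4 damage


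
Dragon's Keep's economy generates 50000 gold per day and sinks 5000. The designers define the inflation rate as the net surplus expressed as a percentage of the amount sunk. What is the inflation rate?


Net gold = 50000 - 5000 = 45000
Inflation rate = net / sunk * 100 = 45000 / 5000 * 100
= 9.0 * 100
= 900.00%

900.00%


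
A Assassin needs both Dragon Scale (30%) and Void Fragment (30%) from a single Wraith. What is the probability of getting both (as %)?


For independent events, P(both) = P(A) * P(B)
= 30% * 30%
= 900 / 100 %
= 9.0%

9.0%


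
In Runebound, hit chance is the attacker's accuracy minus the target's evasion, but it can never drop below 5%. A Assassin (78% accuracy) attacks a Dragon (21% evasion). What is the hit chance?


accuracy - evasion = 78 - 21 = 57
Apply floor: max(57, 5) = 57
Hit chance = 57%

57%


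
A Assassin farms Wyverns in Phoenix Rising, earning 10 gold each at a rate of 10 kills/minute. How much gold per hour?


Gold per minute = 10 * 10 = 100
Gold per hour = 100 * 60 = 6000

6000 gold/hour


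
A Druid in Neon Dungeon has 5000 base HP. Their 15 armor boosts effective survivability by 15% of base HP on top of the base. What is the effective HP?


EHP = 5000 * (1 + 15/100)
= 5000 * (1 + 0.15)
= 5000 * 1.15
= 5750.0

5750.0 EHP


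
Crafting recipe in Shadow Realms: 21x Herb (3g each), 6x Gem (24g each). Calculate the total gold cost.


Cost breakdown:
  Herb: 21 * 3 = 63
  Gem: 6 * 24 = 144
Total = 63 + 144 = 207

207 gold


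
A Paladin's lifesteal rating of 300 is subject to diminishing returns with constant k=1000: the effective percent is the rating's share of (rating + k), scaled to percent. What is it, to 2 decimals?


effective% = rating / (rating + k) * 100
= 300 / (300 + 1000) * 100
= 300 / 1300 * 100
= 0.230769 * 100
= 23.08%

23.08%


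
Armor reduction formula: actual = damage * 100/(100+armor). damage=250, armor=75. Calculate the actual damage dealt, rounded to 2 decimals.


actual = 250 * 100 / (100 + 75)
= 250 * 100 / 175
= 25000 / 175
= 142.86

142.86 damage


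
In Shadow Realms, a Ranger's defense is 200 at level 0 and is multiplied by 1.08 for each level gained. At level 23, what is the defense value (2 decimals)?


value = base * growth^level
= 200 * 1.08^23
= 200 * 5.871464
= 1174.29

1174.29 defense


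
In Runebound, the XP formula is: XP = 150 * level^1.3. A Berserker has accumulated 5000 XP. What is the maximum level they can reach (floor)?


XP = 150 * level^1.3, so level = (XP / 150)^(1/1.3)
= (5000 / 150)^(1/1.3)
= 33.3333^0.7692
= 14.8404
Floor: level = 14

level 14


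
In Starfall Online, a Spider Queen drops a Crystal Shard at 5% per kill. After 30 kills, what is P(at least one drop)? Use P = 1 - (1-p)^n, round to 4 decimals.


P(at least one) = 1 - P(none) = 1 - (1-p)^n
p = 5/100 = 0.05
1 - p = 0.95
(1 - p)^30 = 0.95^30 = 0.214639
P(at least one) = 1 - 0.214639 = 0.7854

0.7854


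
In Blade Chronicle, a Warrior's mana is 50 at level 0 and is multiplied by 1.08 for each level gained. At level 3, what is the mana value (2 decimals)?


value = base * growth^level
= 50 * 1.08^3
= 50 * 1.259712
= 62.99

62.99 mana


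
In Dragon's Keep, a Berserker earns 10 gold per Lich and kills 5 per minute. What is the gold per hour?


Gold per minute = 10 * 5 = 50
Gold per hour = 50 * 60 = 3000

3000 gold/hour


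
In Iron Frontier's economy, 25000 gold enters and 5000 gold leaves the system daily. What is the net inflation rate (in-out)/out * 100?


Net gold = 25000 - 5000 = 20000
Inflation rate = net / sunk * 100 = 20000 / 5000 * 100
= 4.0 * 100
= 400.00%

400.00%


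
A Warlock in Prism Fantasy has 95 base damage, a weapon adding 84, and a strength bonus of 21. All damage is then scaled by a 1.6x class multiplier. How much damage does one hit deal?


Sum base + weapon + str = 95 + 84 + 21 = 200
Multiply by 1.6:
200 * 1.6 = 320.0

320.0 damage


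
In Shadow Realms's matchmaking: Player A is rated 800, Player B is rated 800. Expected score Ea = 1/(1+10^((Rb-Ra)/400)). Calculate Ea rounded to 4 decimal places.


Elo expected score: Ea = 1/(1 + 10^((Rb-Ra)/400))
Rb - Ra = 800 - 800 = 0
(Rb-Ra)/400 = 0/400 = 0.0
10^0.0 = 1.0
Ea = 1/(1 + 1.0) = 1/2.0 = 0.5000

0.5000


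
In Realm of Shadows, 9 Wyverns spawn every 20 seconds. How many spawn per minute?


Spawns per minute = count * (60 / interval)
= 9 * (60 / 20)
= 9 * 3.0
= 27.0

27.0 per minute


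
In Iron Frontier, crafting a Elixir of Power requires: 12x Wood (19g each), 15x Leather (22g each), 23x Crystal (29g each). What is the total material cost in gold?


Cost breakdown:
  Wood: 12 * 19 = 228
  Leather: 15 * 22 = 330
  Crystal: 23 * 29 = 667
Total = 228 + 330 + 667 = 1225

1225 gold


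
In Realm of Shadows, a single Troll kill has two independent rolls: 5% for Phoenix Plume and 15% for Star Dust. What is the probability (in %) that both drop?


For independent events, P(both) = P(A) * P(B)
= 5% * 15%
= 75 / 100 %
= 0.75%

0.75%


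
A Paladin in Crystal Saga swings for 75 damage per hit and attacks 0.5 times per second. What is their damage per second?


DPS = damage * attack_speed
= 75 * 0.5
= 37.5

37.5 DPS


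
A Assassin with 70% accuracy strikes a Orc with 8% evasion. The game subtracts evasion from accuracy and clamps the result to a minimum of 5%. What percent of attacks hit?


accuracy - evasion = 70 - 8 = 62
Apply floor: max(62, 5) = 62
Hit chance = 62%

62%


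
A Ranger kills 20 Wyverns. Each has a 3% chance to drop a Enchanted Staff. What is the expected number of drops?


Expected drops = kills * (drop_rate / 100)
= 20 * (3 / 100)
= 20 * 0.03
= 0.6

0.6 drops


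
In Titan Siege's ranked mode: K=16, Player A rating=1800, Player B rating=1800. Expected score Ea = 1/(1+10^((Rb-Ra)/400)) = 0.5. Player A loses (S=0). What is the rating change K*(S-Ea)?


Elo update: delta = K * (S - Ea), where S = 0 (loses)
S - Ea = 0 - 0.5 = -0.5
Rating change = 16 * -0.5
= -8.00

-8.00 rating points


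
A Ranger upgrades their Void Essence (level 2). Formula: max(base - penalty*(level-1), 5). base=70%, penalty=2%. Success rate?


raw_rate = 70 - 2 * (2 - 1)
= 70 - 2 * 1
= 70 - 2
= 68
Apply floor: max(68, 5) = 68%

68%


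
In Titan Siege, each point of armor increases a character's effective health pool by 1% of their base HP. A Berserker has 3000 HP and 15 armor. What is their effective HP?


EHP = 3000 * (1 + 15/100)
= 3000 * (1 + 0.15)
= 3000 * 1.15
= 3450.0

3450.0 EHP


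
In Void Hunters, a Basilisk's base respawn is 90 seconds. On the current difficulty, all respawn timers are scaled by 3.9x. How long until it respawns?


Respawn time = base * multiplier
= 90 * 3.9
= 351.0 seconds

351.0 seconds


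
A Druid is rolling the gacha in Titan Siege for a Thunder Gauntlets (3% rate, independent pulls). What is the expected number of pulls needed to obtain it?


Expected pulls for a geometric distribution = 1/p = 100 / rate%
= 100 / 3
= 33.33

33.33 pulls


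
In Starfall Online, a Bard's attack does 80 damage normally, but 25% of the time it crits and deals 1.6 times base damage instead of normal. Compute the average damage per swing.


E[dmg] = base * (1 + crit_chance * (crit_mult - 1))
cc as decimal = 25/100 = 0.25
cm - 1 = 1.6 - 1 = 0.6
Bonus factor = 0.25 * 0.6 = 0.15
Total multiplier = 1 + 0.15 = 1.15
Expected damage = 80 * 1.15 = 92.00

92.00 damage


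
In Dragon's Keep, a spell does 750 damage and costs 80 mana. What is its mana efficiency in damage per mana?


Efficiency = damage / mana
= 750 / 80
= 9.38

9.38 dmg/mana


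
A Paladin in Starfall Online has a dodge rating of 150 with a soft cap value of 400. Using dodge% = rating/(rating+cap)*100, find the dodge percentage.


dodge% = 150 / (150 + 400) * 100
= 150 / 550 * 100
= 0.272727 * 100
= 27.27%

27.27%


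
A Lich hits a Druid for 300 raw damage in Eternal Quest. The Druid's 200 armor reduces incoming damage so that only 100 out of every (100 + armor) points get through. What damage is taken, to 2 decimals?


actual = 300 * 100 / (100 + 200)
= 300 * 100 / 300
= 30000 / 300
= 100.00

100.00 damage


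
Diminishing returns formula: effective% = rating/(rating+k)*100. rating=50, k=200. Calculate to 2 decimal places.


effective% = rating / (rating + k) * 100
= 50 / (50 + 200) * 100
= 50 / 250 * 100
= 0.2 * 100
= 20.00%

20.00%


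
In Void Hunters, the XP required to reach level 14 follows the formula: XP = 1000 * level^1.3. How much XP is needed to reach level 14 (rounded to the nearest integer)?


XP = 1000 * level^1.3
Substitute level = 14:
XP = 1000 * 14^1.3
= 1000 * 30.9006
= 30901

30901 XP


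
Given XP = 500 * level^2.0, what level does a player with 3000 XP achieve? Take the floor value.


XP = 500 * level^2.0, so level = (XP / 500)^(1/2.0)
= (3000 / 500)^(1/2.0)
= 6.0^0.5
= 2.4495
Floor: level = 2

level 2


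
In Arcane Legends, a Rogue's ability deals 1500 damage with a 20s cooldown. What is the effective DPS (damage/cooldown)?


DPS = damage / cooldown
= 1500 / 20
= 75.00

75.00 DPS


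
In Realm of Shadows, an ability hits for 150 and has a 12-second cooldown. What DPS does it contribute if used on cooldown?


DPS = damage / cooldown
= 150 / 12
= 12.50

12.50 DPS


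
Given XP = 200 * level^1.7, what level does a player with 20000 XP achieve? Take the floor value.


XP = 200 * level^1.7, so level = (XP / 200)^(1/1.7)
= (20000 / 200)^(1/1.7)
= 100.0^0.5882
= 15.0131
Floor: level = 15

level 15


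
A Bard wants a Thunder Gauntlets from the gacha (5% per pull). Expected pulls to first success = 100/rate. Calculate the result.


Expected pulls for a geometric distribution = 1/p = 100 / rate%
= 100 / 5
= 20.0

20.0 pulls


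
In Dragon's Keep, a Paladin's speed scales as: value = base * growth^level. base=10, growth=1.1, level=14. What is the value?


value = base * growth^level
= 10 * 1.1^14
= 10 * 3.797498
= 37.97

37.97 speed


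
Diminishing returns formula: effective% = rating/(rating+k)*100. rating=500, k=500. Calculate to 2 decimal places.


effective% = rating / (rating + k) * 100
= 500 / (500 + 500) * 100
= 500 / 1000 * 100
= 0.5 * 100
= 50.00%

50.00%


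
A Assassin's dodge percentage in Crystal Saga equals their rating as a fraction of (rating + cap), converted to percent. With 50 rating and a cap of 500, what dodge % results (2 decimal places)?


dodge% = 50 / (50 + 500) * 100
= 50 / 550 * 100
= 0.090909 * 100
= 9.09%

9.09%


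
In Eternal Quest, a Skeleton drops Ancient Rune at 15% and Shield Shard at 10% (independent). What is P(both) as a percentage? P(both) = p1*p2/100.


For independent events, P(both) = P(A) * P(B)
= 15% * 10%
= 150 / 100 %
= 1.5%

1.5%


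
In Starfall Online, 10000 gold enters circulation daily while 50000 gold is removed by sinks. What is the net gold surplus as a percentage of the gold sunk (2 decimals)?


Net gold = 10000 - 50000 = -40000
Inflation rate = net / sunk * 100 = -40000 / 50000 * 100
= -0.8 * 100
= -80.00%

-80.00%


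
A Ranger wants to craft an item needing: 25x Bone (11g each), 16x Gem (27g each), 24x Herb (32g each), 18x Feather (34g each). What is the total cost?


Cost breakdown:
  Bone: 25 * 11 = 275
  Gem: 16 * 27 = 432
  Herb: 24 * 32 = 768
  Feather: 18 * 34 = 612
Total = 275 + 432 + 768 + 612 = 2087

2087 gold


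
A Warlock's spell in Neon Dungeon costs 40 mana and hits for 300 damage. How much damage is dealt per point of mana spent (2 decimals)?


Efficiency = damage / mana
= 300 / 40
= 7.50

7.50 dmg/mana


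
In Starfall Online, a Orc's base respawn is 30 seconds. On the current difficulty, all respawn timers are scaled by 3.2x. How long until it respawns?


Respawn time = base * multiplier
= 30 * 3.2
= 96.0 seconds

96.0 seconds


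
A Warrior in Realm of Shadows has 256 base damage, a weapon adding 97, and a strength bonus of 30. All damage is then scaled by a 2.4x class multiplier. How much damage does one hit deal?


Sum base + weapon + str = 256 + 97 + 30 = 383
Multiply by 2.4:
383 * 2.4 = 919.2

919.2 damage


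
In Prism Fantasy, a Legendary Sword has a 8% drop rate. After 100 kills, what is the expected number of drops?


Expected drops = kills * (drop_rate / 100)
= 100 * (8 / 100)
= 100 * 0.08
= 8.0

8.0 drops


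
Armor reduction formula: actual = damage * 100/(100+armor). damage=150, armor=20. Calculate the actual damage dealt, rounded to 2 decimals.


actual = 150 * 100 / (100 + 20)
= 150 * 100 / 120
= 15000 / 120
= 125.00

125.00 damage


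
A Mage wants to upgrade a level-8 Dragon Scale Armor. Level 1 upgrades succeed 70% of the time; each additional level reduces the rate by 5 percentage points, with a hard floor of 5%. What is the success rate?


raw_rate = 70 - 5 * (8 - 1)
= 70 - 5 * 7
= 70 - 35
= 35
Apply floor: max(35, 5) = 35%

35%


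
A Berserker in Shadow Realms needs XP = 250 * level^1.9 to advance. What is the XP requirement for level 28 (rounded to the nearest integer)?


XP = 250 * level^1.9
Substitute level = 28:
XP = 250 * 28^1.9
= 250 * 561.824
= 140456

140456 XP


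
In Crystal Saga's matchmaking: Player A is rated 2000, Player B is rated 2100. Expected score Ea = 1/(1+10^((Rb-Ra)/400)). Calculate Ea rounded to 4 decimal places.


Elo expected score: Ea = 1/(1 + 10^((Rb-Ra)/400))
Rb - Ra = 2100 - 2000 = 100
(Rb-Ra)/400 = 100/400 = 0.25
10^0.25 = 1.778279
Ea = 1/(1 + 1.778279) = 1/2.778279 = 0.3599

0.3599


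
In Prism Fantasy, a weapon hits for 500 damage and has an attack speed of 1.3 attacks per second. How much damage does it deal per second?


DPS = damage * attack_speed
= 500 * 1.3
= 650.0

650.0 DPS


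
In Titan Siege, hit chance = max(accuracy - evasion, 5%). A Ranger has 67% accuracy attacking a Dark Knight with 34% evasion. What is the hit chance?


accuracy - evasion = 67 - 34 = 33
Apply floor: max(33, 5) = 33
Hit chance = 33%

33%


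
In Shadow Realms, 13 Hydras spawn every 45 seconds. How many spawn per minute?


Spawns per minute = count * (60 / interval)
= 13 * (60 / 45)
= 13 * 1.3333
= 17.33

17.33 per minute


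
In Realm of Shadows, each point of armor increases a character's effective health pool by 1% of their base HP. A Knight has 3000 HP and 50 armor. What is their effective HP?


EHP = 3000 * (1 + 50/100)
= 3000 * (1 + 0.5)
= 3000 * 1.5
= 4500.0

4500.0 EHP


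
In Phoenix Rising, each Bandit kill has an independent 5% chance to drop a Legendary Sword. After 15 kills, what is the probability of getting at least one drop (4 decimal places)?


P(at least one) = 1 - P(none) = 1 - (1-p)^n
p = 5/100 = 0.05
1 - p = 0.95
(1 - p)^15 = 0.95^15 = 0.463291
P(at least one) = 1 - 0.463291 = 0.5367

0.5367


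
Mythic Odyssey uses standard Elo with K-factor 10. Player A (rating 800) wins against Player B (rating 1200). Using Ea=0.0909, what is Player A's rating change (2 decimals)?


Elo update: delta = K * (S - Ea), where S = 1 (wins)
S - Ea = 1 - 0.0909 = 0.9091
Rating change = 10 * 0.9091
= 9.09

9.09 rating points


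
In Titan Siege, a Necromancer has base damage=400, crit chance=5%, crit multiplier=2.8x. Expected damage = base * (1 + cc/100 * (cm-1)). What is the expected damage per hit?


E[dmg] = base * (1 + crit_chance * (crit_mult - 1))
cc as decimal = 5/100 = 0.05
cm - 1 = 2.8 - 1 = 1.8
Bonus factor = 0.05 * 1.8 = 0.09
Total multiplier = 1 + 0.09 = 1.09
Expected damage = 400 * 1.09 = 436.00

436.00 damage


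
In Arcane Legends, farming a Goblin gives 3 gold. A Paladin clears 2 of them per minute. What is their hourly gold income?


Gold per minute = 3 * 2 = 6
Gold per hour = 6 * 60 = 360

360 gold/hour


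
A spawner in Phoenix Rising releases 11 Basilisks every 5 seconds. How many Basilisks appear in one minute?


Spawns per minute = count * (60 / interval)
= 11 * (60 / 5)
= 11 * 12.0
= 132.0

132.0 per minute


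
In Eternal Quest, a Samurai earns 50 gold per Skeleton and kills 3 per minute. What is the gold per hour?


Gold per minute = 50 * 3 = 150
Gold per hour = 150 * 60 = 9000

9000 gold/hour


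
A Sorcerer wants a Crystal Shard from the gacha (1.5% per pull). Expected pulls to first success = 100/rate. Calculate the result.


Expected pulls for a geometric distribution = 1/p = 100 / rate%
= 100 / 1.5
= 66.67

66.67 pulls


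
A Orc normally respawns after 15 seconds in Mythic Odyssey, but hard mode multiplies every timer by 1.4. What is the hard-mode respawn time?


Respawn time = base * multiplier
= 15 * 1.4
= 21.0 seconds

21.0 seconds


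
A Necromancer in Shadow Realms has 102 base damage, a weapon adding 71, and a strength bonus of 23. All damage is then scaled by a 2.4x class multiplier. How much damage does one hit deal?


Sum base + weapon + str = 102 + 71 + 23 = 196
Multiply by 2.4:
196 * 2.4 = 470.4

470.4 damage


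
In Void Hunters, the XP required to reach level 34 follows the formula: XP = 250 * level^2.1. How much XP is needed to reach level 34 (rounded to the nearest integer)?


XP = 250 * level^2.1
Substitute level = 34:
XP = 250 * 34^2.1
= 250 * 1644.7721
= 411193

411193 XP


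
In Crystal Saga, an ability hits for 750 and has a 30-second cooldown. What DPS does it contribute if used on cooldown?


DPS = damage / cooldown
= 750 / 30
= 25.00

25.00 DPS


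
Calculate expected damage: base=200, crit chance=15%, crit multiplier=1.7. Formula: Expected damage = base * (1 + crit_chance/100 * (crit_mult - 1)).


E[dmg] = base * (1 + crit_chance * (crit_mult - 1))
cc as decimal = 15/100 = 0.15
cm - 1 = 1.7 - 1 = 0.7
Bonus factor = 0.15 * 0.7 = 0.105
Total multiplier = 1 + 0.105 = 1.105
Expected damage = 200 * 1.105 = 221.00

221.00 damage


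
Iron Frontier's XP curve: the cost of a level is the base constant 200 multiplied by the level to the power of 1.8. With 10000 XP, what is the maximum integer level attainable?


XP = 200 * level^1.8, so level = (XP / 200)^(1/1.8)
= (10000 / 200)^(1/1.8)
= 50.0^0.5556
= 8.7876
Floor: level = 8

level 8


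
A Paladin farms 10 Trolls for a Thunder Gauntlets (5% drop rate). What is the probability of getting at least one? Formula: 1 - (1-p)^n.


P(at least one) = 1 - P(none) = 1 - (1-p)^n
p = 5/100 = 0.05
1 - p = 0.95
(1 - p)^10 = 0.95^10 = 0.598737
P(at least one) = 1 - 0.598737 = 0.4013

0.4013


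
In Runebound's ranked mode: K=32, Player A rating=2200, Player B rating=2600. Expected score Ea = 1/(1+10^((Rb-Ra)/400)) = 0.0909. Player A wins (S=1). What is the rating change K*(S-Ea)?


Elo update: delta = K * (S - Ea), where S = 1 (wins)
S - Ea = 1 - 0.0909 = 0.9091
Rating change = 32 * 0.9091
= 29.09

29.09 rating points


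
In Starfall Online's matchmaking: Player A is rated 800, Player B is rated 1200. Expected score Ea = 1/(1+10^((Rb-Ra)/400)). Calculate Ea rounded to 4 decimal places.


Elo expected score: Ea = 1/(1 + 10^((Rb-Ra)/400))
Rb - Ra = 1200 - 800 = 400
(Rb-Ra)/400 = 400/400 = 1.0
10^1.0 = 10.0
Ea = 1/(1 + 10.0) = 1/11.0 = 0.0909

0.0909


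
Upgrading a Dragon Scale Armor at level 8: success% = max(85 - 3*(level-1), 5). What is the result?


raw_rate = 85 - 3 * (8 - 1)
= 85 - 3 * 7
= 85 - 21
= 64
Apply floor: max(64, 5) = 64%

64%


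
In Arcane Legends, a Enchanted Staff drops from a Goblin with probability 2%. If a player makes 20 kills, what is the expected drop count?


Expected drops = kills * (drop_rate / 100)
= 20 * (2 / 100)
= 20 * 0.02
= 0.4

0.4 drops


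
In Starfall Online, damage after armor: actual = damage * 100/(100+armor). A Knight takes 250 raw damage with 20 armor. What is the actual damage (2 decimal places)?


actual = 250 * 100 / (100 + 20)
= 250 * 100 / 120
= 25000 / 120
= 208.33

208.33 damage


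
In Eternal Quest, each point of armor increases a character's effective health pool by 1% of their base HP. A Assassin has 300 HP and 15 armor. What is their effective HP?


EHP = 300 * (1 + 15/100)
= 300 * (1 + 0.15)
= 300 * 1.15
= 345.0

345.0 EHP


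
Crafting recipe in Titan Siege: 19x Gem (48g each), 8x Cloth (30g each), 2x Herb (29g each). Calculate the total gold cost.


Cost breakdown:
  Gem: 19 * 48 = 912
  Cloth: 8 * 30 = 240
  Herb: 2 * 29 = 58
Total = 912 + 240 + 58 = 1210

1210 gold


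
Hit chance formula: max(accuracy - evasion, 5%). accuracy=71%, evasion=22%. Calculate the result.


accuracy - evasion = 71 - 22 = 49
Apply floor: max(49, 5) = 49
Hit chance = 49%

49%


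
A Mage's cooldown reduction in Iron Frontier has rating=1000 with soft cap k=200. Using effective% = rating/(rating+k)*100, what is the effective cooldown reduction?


effective% = rating / (rating + k) * 100
= 1000 / (1000 + 200) * 100
= 1000 / 1200 * 100
= 0.833333 * 100
= 83.33%

83.33%


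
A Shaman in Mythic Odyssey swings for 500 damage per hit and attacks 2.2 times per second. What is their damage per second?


DPS = damage * attack_speed
= 500 * 2.2
= 1100.0

1100.0 DPS


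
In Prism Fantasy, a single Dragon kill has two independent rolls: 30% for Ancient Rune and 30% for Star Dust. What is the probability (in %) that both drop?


For independent events, P(both) = P(A) * P(B)
= 30% * 30%
= 900 / 100 %
= 9.0%

9.0%


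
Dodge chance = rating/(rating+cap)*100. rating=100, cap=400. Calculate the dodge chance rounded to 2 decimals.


dodge% = 100 / (100 + 400) * 100
= 100 / 500 * 100
= 0.2 * 100
= 20.00%

20.00%


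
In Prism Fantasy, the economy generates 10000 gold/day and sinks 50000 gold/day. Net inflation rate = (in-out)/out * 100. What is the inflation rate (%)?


Net gold = 10000 - 50000 = -40000
Inflation rate = net / sunk * 100 = -40000 / 50000 * 100
= -0.8 * 100
= -80.00%

-80.00%


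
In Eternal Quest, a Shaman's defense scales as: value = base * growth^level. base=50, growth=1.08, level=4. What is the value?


value = base * growth^level
= 50 * 1.08^4
= 50 * 1.360489
= 68.02

68.02 defense


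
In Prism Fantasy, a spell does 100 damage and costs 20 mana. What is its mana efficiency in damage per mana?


Efficiency = damage / mana
= 100 / 20
= 5.00

5.00 dmg/mana


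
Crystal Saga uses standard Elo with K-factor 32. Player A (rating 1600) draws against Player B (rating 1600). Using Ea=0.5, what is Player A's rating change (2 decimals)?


Elo update: delta = K * (S - Ea), where S = 0.5 (draws)
S - Ea = 0.5 - 0.5 = 0.0
Rating change = 32 * 0.0
= 0.00

0.00 rating points


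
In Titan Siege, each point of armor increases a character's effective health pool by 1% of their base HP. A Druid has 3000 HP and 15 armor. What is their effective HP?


EHP = 3000 * (1 + 15/100)
= 3000 * (1 + 0.15)
= 3000 * 1.15
= 3450.0

3450.0 EHP


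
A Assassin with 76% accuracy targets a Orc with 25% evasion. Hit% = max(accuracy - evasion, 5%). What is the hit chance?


accuracy - evasion = 76 - 25 = 51
Apply floor: max(51, 5) = 51
Hit chance = 51%

51%


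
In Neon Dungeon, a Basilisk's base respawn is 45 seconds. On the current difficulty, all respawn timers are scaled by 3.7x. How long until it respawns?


Respawn time = base * multiplier
= 45 * 3.7
= 166.5 seconds

166.5 seconds


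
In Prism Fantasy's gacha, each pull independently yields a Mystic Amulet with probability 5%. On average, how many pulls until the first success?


Expected pulls for a geometric distribution = 1/p = 100 / rate%
= 100 / 5
= 20.0

20.0 pulls


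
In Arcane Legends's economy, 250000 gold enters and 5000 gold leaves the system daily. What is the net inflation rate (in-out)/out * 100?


Net gold = 250000 - 5000 = 245000
Inflation rate = net / sunk * 100 = 245000 / 5000 * 100
= 49.0 * 100
= 4900.00%

4900.00%


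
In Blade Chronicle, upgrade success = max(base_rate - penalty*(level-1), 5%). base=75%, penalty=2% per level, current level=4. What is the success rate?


raw_rate = 75 - 2 * (4 - 1)
= 75 - 2 * 3
= 75 - 6
= 69
Apply floor: max(69, 5) = 69%

69%


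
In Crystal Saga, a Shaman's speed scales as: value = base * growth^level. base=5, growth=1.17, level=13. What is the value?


value = base * growth^level
= 5 * 1.17^13
= 5 * 7.698679
= 38.49

38.49 speed


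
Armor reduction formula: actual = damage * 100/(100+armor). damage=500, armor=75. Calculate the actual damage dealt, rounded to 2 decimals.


actual = 500 * 100 / (100 + 75)
= 500 * 100 / 175
= 50000 / 175
= 285.71

285.71 damage


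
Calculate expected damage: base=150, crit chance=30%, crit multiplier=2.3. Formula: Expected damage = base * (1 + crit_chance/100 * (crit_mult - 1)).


E[dmg] = base * (1 + crit_chance * (crit_mult - 1))
cc as decimal = 30/100 = 0.3
cm - 1 = 2.3 - 1 = 1.3
Bonus factor = 0.3 * 1.3 = 0.39
Total multiplier = 1 + 0.39 = 1.39
Expected damage = 150 * 1.39 = 208.50

208.50 damage


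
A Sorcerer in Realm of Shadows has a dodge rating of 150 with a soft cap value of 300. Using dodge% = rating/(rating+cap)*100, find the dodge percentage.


dodge% = 150 / (150 + 300) * 100
= 150 / 450 * 100
= 0.333333 * 100
= 33.33%

33.33%


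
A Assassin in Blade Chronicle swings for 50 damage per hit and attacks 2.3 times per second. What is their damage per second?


DPS = damage * attack_speed
= 50 * 2.3
= 115.0

115.0 DPS


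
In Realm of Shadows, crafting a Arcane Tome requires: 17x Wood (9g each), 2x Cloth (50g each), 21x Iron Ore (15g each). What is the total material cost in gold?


Cost breakdown:
  Wood: 17 * 9 = 153
  Cloth: 2 * 50 = 100
  Iron Ore: 21 * 15 = 315
Total = 153 + 100 + 315 = 568

568 gold


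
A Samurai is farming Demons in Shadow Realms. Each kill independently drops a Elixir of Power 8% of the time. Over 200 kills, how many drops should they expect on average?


Expected drops = kills * (drop_rate / 100)
= 200 * (8 / 100)
= 200 * 0.08
= 16.0

16.0 drops


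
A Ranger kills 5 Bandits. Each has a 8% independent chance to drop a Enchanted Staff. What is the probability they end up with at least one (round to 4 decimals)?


P(at least one) = 1 - P(none) = 1 - (1-p)^n
p = 8/100 = 0.08
1 - p = 0.92
(1 - p)^5 = 0.92^5 = 0.659082
P(at least one) = 1 - 0.659082 = 0.3409

0.3409


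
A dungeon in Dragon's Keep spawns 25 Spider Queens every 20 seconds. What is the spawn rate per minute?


Spawns per minute = count * (60 / interval)
= 25 * (60 / 20)
= 25 * 3.0
= 75.0

75.0 per minute


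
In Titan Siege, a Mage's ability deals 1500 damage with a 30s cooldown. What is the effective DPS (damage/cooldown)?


DPS = damage / cooldown
= 1500 / 30
= 50.00

50.00 DPS


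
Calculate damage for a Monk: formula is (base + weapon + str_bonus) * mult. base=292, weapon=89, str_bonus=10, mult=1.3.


Sum base + weapon + str = 292 + 89 + 10 = 391
Multiply by 1.3:
391 * 1.3 = 508.3

508.3 damage


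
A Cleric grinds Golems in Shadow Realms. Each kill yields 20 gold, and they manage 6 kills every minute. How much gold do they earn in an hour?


Gold per minute = 20 * 6 = 120
Gold per hour = 120 * 60 = 7200

7200 gold/hour


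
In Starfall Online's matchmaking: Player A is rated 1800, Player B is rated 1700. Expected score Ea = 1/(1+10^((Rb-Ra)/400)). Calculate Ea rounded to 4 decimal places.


Elo expected score: Ea = 1/(1 + 10^((Rb-Ra)/400))
Rb - Ra = 1700 - 1800 = -100
(Rb-Ra)/400 = -100/400 = -0.25
10^-0.25 = 0.562341
Ea = 1/(1 + 0.562341) = 1/1.562341 = 0.6401

0.6401


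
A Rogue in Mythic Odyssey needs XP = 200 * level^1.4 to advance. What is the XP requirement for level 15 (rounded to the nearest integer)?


XP = 200 * level^1.4
Substitute level = 15:
XP = 200 * 15^1.4
= 200 * 44.3127
= 8863

8863 XP


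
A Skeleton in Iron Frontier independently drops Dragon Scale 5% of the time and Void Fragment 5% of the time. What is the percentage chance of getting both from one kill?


For independent events, P(both) = P(A) * P(B)
= 5% * 5%
= 25 / 100 %
= 0.25%

0.25%


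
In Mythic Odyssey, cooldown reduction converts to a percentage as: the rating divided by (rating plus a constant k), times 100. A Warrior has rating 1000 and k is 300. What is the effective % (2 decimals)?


effective% = rating / (rating + k) * 100
= 1000 / (1000 + 300) * 100
= 1000 / 1300 * 100
= 0.769231 * 100
= 76.92%

76.92%


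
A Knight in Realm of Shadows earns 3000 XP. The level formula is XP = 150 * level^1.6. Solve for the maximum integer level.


XP = 150 * level^1.6, so level = (XP / 150)^(1/1.6)
= (3000 / 150)^(1/1.6)
= 20.0^0.625
= 6.5034
Floor: level = 6

level 6


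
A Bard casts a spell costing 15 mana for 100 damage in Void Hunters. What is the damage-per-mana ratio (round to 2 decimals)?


Efficiency = damage / mana
= 100 / 15
= 6.67

6.67 dmg/mana


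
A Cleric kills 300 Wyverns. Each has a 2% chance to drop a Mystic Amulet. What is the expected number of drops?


Expected drops = kills * (drop_rate / 100)
= 300 * (2 / 100)
= 300 * 0.02
= 6.0

6.0 drops


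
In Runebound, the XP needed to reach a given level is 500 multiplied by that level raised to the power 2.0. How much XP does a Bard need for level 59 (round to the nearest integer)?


XP = 500 * level^2.0
Substitute level = 59:
XP = 500 * 59^2.0
= 500 * 3481.0
= 1740500

1740500 XP


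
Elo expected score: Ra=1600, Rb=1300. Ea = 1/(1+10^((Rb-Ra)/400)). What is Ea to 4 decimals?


Elo expected score: Ea = 1/(1 + 10^((Rb-Ra)/400))
Rb - Ra = 1300 - 1600 = -300
(Rb-Ra)/400 = -300/400 = -0.75
10^-0.75 = 0.177828
Ea = 1/(1 + 0.177828) = 1/1.177828 = 0.8490

0.8490


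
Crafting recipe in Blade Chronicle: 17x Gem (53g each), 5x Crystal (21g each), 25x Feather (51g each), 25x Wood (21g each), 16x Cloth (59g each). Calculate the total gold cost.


Cost breakdown:
  Gem: 17 * 53 = 901
  Crystal: 5 * 21 = 105
  Feather: 25 * 51 = 1275
  Wood: 25 * 21 = 525
  Cloth: 16 * 59 = 944
Total = 901 + 105 + 1275 + 525 + 944 = 3750

3750 gold


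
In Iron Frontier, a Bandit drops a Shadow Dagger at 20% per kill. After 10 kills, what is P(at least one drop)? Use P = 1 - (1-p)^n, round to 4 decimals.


P(at least one) = 1 - P(none) = 1 - (1-p)^n
p = 20/100 = 0.2
1 - p = 0.8
(1 - p)^10 = 0.8^10 = 0.107374
P(at least one) = 1 - 0.107374 = 0.8926

0.8926


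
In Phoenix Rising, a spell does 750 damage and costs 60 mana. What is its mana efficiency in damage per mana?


Efficiency = damage / mana
= 750 / 60
= 12.50

12.50 dmg/mana


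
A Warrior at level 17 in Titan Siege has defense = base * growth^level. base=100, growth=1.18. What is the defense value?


value = base * growth^level
= 100 * 1.18^17
= 100 * 16.672247
= 1667.22

1667.22 defense


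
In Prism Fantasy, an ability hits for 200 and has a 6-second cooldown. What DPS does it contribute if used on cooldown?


DPS = damage / cooldown
= 200 / 6
= 33.33

33.33 DPS


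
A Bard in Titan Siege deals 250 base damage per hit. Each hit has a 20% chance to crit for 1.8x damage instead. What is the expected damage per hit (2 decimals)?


E[dmg] = base * (1 + crit_chance * (crit_mult - 1))
cc as decimal = 20/100 = 0.2
cm - 1 = 1.8 - 1 = 0.8
Bonus factor = 0.2 * 0.8 = 0.16
Total multiplier = 1 + 0.16 = 1.16
Expected damage = 250 * 1.16 = 290.00

290.00 damage


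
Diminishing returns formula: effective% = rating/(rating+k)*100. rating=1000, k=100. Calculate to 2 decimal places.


effective% = rating / (rating + k) * 100
= 1000 / (1000 + 100) * 100
= 1000 / 1100 * 100
= 0.909091 * 100
= 90.91%

90.91%


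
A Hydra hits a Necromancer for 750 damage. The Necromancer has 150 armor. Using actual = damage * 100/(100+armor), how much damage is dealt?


actual = 750 * 100 / (100 + 150)
= 750 * 100 / 250
= 75000 / 250
= 300.00

300.00 damage


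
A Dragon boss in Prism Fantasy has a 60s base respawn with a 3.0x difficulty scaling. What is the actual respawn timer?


Respawn time = base * multiplier
= 60 * 3.0
= 180.0 seconds

180.0 seconds


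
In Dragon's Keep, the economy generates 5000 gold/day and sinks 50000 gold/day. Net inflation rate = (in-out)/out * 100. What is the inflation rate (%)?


Net gold = 5000 - 50000 = -45000
Inflation rate = net / sunk * 100 = -45000 / 50000 * 100
= -0.9 * 100
= -90.00%

-90.00%


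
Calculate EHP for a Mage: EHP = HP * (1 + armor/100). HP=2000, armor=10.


EHP = 2000 * (1 + 10/100)
= 2000 * (1 + 0.1)
= 2000 * 1.1
= 2200.0

2200.0 EHP


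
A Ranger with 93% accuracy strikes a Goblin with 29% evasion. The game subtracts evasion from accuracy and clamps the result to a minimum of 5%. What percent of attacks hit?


accuracy - evasion = 93 - 29 = 64
Apply floor: max(64, 5) = 64
Hit chance = 64%

64%


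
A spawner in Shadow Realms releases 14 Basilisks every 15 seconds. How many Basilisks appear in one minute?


Spawns per minute = count * (60 / interval)
= 14 * (60 / 15)
= 14 * 4.0
= 56.0

56.0 per minute


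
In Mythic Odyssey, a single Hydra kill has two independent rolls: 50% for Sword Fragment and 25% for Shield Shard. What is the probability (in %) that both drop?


For independent events, P(both) = P(A) * P(B)
= 50% * 25%
= 1250 / 100 %
= 12.5%

12.5%


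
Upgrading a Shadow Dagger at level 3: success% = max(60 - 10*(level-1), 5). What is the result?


raw_rate = 60 - 10 * (3 - 1)
= 60 - 10 * 2
= 60 - 20
= 40
Apply floor: max(40, 5) = 40%

40%


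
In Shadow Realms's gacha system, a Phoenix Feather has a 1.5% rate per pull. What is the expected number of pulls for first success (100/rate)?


Expected pulls for a geometric distribution = 1/p = 100 / rate%
= 100 / 1.5
= 66.67

66.67 pulls


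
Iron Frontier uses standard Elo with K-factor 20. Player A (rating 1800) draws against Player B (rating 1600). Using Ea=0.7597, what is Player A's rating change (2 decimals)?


Elo update: delta = K * (S - Ea), where S = 0.5 (draws)
S - Ea = 0.5 - 0.7597 = -0.2597
Rating change = 20 * -0.2597
= -5.19

-5.19 rating points


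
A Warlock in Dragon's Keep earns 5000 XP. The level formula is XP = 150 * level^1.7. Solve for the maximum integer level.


XP = 150 * level^1.7, so level = (XP / 150)^(1/1.7)
= (5000 / 150)^(1/1.7)
= 33.3333^0.5882
= 7.867
Floor: level = 7

level 7


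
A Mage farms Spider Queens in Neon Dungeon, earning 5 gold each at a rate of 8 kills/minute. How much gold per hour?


Gold per minute = 5 * 8 = 40
Gold per hour = 40 * 60 = 2400

2400 gold/hour


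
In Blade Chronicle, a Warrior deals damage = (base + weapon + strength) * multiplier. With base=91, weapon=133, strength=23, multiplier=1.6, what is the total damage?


Sum base + weapon + str = 91 + 133 + 23 = 247
Multiply by 1.6:
247 * 1.6 = 395.2

395.2 damage


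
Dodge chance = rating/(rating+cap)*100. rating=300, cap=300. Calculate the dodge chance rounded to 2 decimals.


dodge% = 300 / (300 + 300) * 100
= 300 / 600 * 100
= 0.5 * 100
= 50.00%

50.00%


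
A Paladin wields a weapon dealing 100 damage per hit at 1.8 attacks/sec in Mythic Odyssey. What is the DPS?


DPS = damage * attack_speed
= 100 * 1.8
= 180.0

180.0 DPS


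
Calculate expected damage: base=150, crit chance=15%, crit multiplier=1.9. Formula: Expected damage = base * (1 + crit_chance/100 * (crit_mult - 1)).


E[dmg] = base * (1 + crit_chance * (crit_mult - 1))
cc as decimal = 15/100 = 0.15
cm - 1 = 1.9 - 1 = 0.9
Bonus factor = 0.15 * 0.9 = 0.135
Total multiplier = 1 + 0.135 = 1.135
Expected damage = 150 * 1.135 = 170.25

170.25 damage


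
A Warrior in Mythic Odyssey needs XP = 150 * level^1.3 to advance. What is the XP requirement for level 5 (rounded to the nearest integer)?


XP = 150 * level^1.3
Substitute level = 5:
XP = 150 * 5^1.3
= 150 * 8.1033
= 1215

1215 XP


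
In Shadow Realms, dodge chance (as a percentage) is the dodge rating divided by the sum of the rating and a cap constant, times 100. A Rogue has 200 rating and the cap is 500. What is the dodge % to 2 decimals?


dodge% = 200 / (200 + 500) * 100
= 200 / 700 * 100
= 0.285714 * 100
= 28.57%

28.57%


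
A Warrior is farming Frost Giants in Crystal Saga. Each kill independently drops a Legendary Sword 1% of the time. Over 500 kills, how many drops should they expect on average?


Expected drops = kills * (drop_rate / 100)
= 500 * (1 / 100)
= 500 * 0.01
= 5.0

5.0 drops


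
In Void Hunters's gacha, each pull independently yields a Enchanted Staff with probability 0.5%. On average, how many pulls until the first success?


Expected pulls for a geometric distribution = 1/p = 100 / rate%
= 100 / 0.5
= 200.0

200.0 pulls


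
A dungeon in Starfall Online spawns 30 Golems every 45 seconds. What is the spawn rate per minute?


Spawns per minute = count * (60 / interval)
= 30 * (60 / 45)
= 30 * 1.3333
= 40.0

40.0 per minute


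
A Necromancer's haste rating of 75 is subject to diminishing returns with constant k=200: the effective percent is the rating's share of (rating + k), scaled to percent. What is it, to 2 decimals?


effective% = rating / (rating + k) * 100
= 75 / (75 + 200) * 100
= 75 / 275 * 100
= 0.272727 * 100
= 27.27%

27.27%


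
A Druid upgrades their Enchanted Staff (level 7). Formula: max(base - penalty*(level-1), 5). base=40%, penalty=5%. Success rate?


raw_rate = 40 - 5 * (7 - 1)
= 40 - 5 * 6
= 40 - 30
= 10
Apply floor: max(10, 5) = 10%

10%


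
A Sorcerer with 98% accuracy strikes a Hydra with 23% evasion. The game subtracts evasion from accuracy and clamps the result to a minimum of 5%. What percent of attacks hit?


accuracy - evasion = 98 - 23 = 75
Apply floor: max(75, 5) = 75
Hit chance = 75%

75%


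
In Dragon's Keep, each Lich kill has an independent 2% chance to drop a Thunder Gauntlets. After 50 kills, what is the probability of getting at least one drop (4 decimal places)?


P(at least one) = 1 - P(none) = 1 - (1-p)^n
p = 2/100 = 0.02
1 - p = 0.98
(1 - p)^50 = 0.98^50 = 0.364170
P(at least one) = 1 - 0.364170 = 0.6358

0.6358


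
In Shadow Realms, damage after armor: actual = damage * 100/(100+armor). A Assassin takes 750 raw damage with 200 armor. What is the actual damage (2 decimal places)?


actual = 750 * 100 / (100 + 200)
= 750 * 100 / 300
= 75000 / 300
= 250.00

250.00 damage


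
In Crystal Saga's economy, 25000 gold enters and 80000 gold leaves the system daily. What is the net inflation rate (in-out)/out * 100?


Net gold = 25000 - 80000 = -55000
Inflation rate = net / sunk * 100 = -55000 / 80000 * 100
= -0.6875 * 100
= -68.75%

-68.75%


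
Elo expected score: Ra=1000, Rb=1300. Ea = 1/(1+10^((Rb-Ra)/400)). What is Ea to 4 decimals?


Elo expected score: Ea = 1/(1 + 10^((Rb-Ra)/400))
Rb - Ra = 1300 - 1000 = 300
(Rb-Ra)/400 = 300/400 = 0.75
10^0.75 = 5.623413
Ea = 1/(1 + 5.623413) = 1/6.623413 = 0.1510

0.1510


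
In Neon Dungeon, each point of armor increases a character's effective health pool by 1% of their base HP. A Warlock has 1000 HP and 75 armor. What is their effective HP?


EHP = 1000 * (1 + 75/100)
= 1000 * (1 + 0.75)
= 1000 * 1.75
= 1750.0

1750.0 EHP


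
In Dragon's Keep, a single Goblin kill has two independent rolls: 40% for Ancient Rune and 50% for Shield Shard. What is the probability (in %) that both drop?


For independent events, P(both) = P(A) * P(B)
= 40% * 50%
= 2000 / 100 %
= 20.0%

20.0%
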